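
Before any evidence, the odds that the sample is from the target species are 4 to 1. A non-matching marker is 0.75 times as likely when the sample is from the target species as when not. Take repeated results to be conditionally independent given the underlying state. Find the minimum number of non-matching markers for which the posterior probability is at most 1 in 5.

Prior odds = 4.
Likelihood ratio per non-matching marker = 0.75.
Target odds: 0.2 ÷ 0.8 = 0.25.
Need 4 × 0.75ⁿ ≤ 0.25, i.e. 0.75ⁿ ≤ 0.0625.
0.75⁹ = 19683/262144 is still above 0.0625 but 0.75¹⁰ = 59049/1048576 is at or below it, so n = 10.

10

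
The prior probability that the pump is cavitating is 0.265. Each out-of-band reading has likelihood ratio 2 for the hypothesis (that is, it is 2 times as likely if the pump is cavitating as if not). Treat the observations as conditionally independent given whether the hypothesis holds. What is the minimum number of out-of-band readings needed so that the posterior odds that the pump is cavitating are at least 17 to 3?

Prior odds: 0.265 ÷ 0.735 = 53/147.
Likelihood ratio per out-of-band reading = 2.
Target odds = 17/3.
Require 2ⁿ ≥ 17/3 ÷ (53/147) = 833/53.
2³ = 8 falls short of 833/53 but 2⁴ = 16 reaches it, so n = 4.

4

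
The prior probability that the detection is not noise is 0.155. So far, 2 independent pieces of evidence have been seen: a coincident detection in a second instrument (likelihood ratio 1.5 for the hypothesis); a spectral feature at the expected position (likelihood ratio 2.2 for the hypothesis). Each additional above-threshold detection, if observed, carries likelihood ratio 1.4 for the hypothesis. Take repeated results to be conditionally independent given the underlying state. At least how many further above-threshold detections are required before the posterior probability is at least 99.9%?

23

Prior odds = 0.155/0.845 = 31/169.
Combined Bayes factor of the evidence already in hand = 1.5 × 2.2 = 3.3.
Odds after that evidence = (31/169) × 3.3 = 1023/1690.
Target odds = 0.999/0.001 = 999.
Need 1.4ⁿ ≥ 999 ÷ (1023/1690) = 562770/341.
1.4²² ≈1639.9 falls short of 562770/341 but 1.4²³ ≈2295.86 reaches it, so n = 23.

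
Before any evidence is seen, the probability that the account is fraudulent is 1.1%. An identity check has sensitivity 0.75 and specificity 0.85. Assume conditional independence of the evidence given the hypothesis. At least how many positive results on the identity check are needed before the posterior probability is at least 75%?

Prior odds = 0.011/0.989 = 11/989.
False-positive rate = 1 − 0.85 = 0.15; likelihood ratio of a positive = 0.75/0.15 = 5.
Target posterior odds = 0.75/0.25 = 3.
Require 5ⁿ ≥ 3 ÷ (11/989) = 2967/11.
5³ = 125 falls short of 2967/11 but 5⁴ = 625 reaches it, so n = 4.

4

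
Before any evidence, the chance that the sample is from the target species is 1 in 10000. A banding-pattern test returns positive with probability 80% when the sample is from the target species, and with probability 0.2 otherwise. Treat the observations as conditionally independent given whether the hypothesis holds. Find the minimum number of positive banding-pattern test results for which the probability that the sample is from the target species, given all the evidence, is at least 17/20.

Prior odds: 0.0001 ÷ 0.9999 = 1/9999.
Likelihood ratio of a positive result = 0.8/0.2 = 4.
Target odds: 0.85 ÷ 0.15 = 17/3.
Require 4ⁿ ≥ 17/3 ÷ (1/9999) = 56661.
4⁷ = 16384 falls short of 56661 but 4⁸ = 65536 reaches it, so n = 8.

8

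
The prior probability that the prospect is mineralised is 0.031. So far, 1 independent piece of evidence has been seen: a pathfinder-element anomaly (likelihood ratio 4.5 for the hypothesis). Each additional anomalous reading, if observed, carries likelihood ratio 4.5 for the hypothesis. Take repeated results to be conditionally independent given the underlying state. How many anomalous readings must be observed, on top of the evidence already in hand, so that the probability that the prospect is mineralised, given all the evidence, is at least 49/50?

Prior odds = 0.031/0.969 = 31/969.
Bayes factor of the evidence already in hand = 4.5.
Odds after that evidence = (31/969) × 4.5 = 93/646.
Target odds = 0.98/0.02 = 49.
Need 4.5ⁿ ≥ 49 ÷ (93/646) = 31654/93.
4.5³ = 91.125 falls short of 31654/93 but 4.5⁴ = 410.0625 reaches it, so n = 4.

4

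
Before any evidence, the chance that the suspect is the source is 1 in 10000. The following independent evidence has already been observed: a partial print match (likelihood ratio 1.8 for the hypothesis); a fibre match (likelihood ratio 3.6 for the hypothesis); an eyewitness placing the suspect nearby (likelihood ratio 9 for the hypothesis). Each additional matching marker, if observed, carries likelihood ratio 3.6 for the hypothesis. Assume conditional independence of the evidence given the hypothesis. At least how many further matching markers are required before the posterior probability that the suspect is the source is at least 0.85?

Prior odds = 0.0001/0.9999 = 1/9999.
Combined Bayes factor of the evidence already in hand = 1.8 × 3.6 × 9 = 58.32.
Odds after that evidence = (1/9999) × 58.32 = 162/27775.
Target odds = 0.85/0.15 = 17/3.
Need 3.6ⁿ ≥ 17/3 ÷ (162/27775) = 472175/486.
3.6⁵ = 604.66176 falls short of 472175/486 but 3.6⁶ = 34012224/15625 reaches it, so n = 6.

6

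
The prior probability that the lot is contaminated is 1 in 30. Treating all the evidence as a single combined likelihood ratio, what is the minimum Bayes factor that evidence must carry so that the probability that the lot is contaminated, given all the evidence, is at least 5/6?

145

Prior odds = (1/30)/(29/30) = 1/29.
Target odds = (5/6)/(1/6) = 5.
Required Bayes factor = 5 ÷ (1/29) = 145.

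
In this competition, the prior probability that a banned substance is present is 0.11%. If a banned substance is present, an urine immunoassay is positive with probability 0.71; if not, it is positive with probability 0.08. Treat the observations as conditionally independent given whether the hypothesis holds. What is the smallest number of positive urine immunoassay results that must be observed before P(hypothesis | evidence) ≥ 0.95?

Prior odds = 0.0011/0.9989 = 11/9989.
Likelihood ratio of a positive = 0.71/0.08 = 8.875.
Target odds: 0.95 ÷ 0.05 = 19.
Need (11/9989) × 8.875ⁿ ≥ 19, i.e. 8.875ⁿ ≥ 189791/11.
8.875⁴ = 25411681/4096 falls short of 189791/11 but 8.875⁵ ≈55060.7 reaches it, so n = 5.

5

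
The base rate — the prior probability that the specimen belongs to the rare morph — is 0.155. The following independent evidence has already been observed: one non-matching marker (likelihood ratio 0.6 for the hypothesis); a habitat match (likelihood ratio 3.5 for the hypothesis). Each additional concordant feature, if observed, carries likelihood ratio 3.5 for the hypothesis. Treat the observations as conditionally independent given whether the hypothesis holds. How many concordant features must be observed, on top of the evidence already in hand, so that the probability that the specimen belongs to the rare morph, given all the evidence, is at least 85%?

3

Prior odds = 0.155/0.845 = 31/169.
Combined Bayes factor of the evidence already in hand = 0.6 × 3.5 = 2.1.
Odds after that evidence = (31/169) × 2.1 = 651/1690.
Target odds = 0.85/0.15 = 17/3.
Need 3.5ⁿ ≥ 17/3 ÷ (651/1690) = 28730/1953.
3.5² = 12.25 falls short of 28730/1953 but 3.5³ = 42.875 reaches it, so n = 3.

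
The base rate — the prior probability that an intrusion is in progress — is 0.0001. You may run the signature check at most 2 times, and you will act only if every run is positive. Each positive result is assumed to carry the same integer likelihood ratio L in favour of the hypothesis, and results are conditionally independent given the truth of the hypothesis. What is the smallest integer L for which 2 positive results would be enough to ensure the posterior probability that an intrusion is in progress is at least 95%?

Prior odds = 0.0001/0.9999 = 1/9999.
Target odds = 0.95/0.05 = 19.
Need L² ≥ 19 ÷ (1/9999) = 189981.
435² = 189225 < 189981 ≤ 190096 = 436², so L = 436.

436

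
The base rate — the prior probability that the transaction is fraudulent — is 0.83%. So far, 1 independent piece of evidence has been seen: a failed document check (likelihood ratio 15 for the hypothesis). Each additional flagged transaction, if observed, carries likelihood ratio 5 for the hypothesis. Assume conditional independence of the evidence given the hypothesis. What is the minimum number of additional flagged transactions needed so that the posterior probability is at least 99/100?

Prior odds = 0.0083/0.9917 = 83/9917.
Bayes factor of the evidence already in hand = 15.
Odds after that evidence = (83/9917) × 15 = 1245/9917.
Target odds = 0.99/0.01 = 99.
Need 5ⁿ ≥ 99 ÷ (1245/9917) = 327261/415.
5⁴ = 625 falls short of 327261/415 but 5⁵ = 3125 reaches it, so n = 5.

5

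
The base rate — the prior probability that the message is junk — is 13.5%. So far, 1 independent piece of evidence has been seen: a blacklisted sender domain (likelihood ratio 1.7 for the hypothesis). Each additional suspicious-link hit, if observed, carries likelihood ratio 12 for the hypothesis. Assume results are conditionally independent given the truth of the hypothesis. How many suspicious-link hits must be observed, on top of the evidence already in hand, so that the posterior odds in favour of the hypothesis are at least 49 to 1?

Prior odds = 0.135/0.865 = 27/173.
Bayes factor of the evidence already in hand = 1.7.
Odds after that evidence = (27/173) × 1.7 = 459/1730.
Target odds = 49.
Need 12ⁿ ≥ 49 ÷ (459/1730) = 84770/459.
12² = 144 falls short of 84770/459 but 12³ = 1728 reaches it, so n = 3.

3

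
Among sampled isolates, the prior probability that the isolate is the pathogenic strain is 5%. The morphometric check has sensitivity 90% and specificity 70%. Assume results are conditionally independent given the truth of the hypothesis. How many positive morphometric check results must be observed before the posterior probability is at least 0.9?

Prior odds = 0.05/0.95 = 1/19.
False-positive rate = 1 − 0.7 = 0.3; likelihood ratio of a positive = 0.9/0.3 = 3.
Target posterior odds = 0.9/0.1 = 9.
Require 3ⁿ ≥ 9 ÷ (1/19) = 171.
3⁴ = 81 falls short of 171 but 3⁵ = 243 reaches it, so n = 5.

5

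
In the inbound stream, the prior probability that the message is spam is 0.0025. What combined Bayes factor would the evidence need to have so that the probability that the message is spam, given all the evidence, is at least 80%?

1596

Prior odds = 0.0025/0.9975 = 1/399.
Target odds = 0.8/0.2 = 4.
Required Bayes factor = 4 ÷ (1/399) = 1596.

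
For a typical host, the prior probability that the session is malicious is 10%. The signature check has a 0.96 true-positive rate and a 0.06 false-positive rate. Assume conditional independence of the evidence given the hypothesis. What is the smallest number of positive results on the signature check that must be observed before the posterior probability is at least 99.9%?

Prior odds = 0.1/0.9 = 1/9.
Likelihood ratio of a positive result = 0.96/0.06 = 16.
Target posterior odds = 0.999/0.001 = 999.
Need (1/9) × 16ⁿ ≥ 999, i.e. 16ⁿ ≥ 8991.
16³ = 4096 falls short of 8991 but 16⁴ = 65536 reaches it, so n = 4.

4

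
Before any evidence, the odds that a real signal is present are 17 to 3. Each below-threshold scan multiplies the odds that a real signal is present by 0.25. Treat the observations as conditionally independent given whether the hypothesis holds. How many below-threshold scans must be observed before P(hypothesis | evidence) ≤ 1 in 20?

Prior odds = 17/3.
Likelihood ratio per below-threshold scan = 0.25.
Target odds: 0.05 ÷ 0.95 = 1/19.
Need (17/3) × 0.25ⁿ ≤ 1/19, i.e. 0.25ⁿ ≤ 3/323.
0.25³ = 0.015625 is still above 3/323 but 0.25⁴ = 0.00390625 is at or below it, so n = 4.

4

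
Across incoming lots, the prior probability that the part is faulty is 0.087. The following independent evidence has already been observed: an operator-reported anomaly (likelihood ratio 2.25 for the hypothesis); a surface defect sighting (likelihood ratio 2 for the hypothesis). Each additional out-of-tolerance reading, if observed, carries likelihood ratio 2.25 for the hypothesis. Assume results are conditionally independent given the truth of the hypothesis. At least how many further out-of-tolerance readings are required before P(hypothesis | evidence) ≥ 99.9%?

10

Prior odds = 0.087/0.913 = 87/913.
Combined Bayes factor of the evidence already in hand = 2.25 × 2 = 4.5.
Odds after that evidence = (87/913) × 4.5 = 783/1826.
Target odds = 0.999/0.001 = 999.
Need 2.25ⁿ ≥ 999 ÷ (783/1826) = 67562/29.
2.25⁹ = 387420489/262144 falls short of 67562/29 but 2.25¹⁰ ≈3325.26 reaches it, so n = 10.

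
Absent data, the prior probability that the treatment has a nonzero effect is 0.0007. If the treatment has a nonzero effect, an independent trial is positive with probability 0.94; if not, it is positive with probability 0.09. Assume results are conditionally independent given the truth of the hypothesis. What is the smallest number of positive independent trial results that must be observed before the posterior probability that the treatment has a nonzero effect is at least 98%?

Prior odds: 0.0007 ÷ 0.9993 = 7/9993.
Likelihood ratio of a positive = 0.94/0.09 = 94/9.
Target posterior odds = 0.98/0.02 = 49.
Require (94/9)ⁿ ≥ 49 ÷ (7/9993) = 69951.
(94/9)⁴ = 78074896/6561 falls short of 69951 but (94/9)⁵ ≈124287 reaches it, so n = 5.

5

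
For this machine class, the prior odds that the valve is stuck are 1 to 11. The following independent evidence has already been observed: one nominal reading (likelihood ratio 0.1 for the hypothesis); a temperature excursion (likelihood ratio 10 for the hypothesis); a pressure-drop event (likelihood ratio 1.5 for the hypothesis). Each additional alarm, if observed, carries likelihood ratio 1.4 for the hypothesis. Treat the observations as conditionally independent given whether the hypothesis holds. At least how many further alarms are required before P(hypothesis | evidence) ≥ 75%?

Prior odds = 1/11.
Combined Bayes factor of the evidence already in hand = 0.1 × 10 × 1.5 = 1.5.
Odds after that evidence = (1/11) × 1.5 = 3/22.
Target odds = 0.75/0.25 = 3.
Need 1.4ⁿ ≥ 3 ÷ (3/22) = 22.
1.4⁹ = 40353607/1953125 falls short of 22 but 1.4¹⁰ = 282475249/9765625 reaches it, so n = 10.

10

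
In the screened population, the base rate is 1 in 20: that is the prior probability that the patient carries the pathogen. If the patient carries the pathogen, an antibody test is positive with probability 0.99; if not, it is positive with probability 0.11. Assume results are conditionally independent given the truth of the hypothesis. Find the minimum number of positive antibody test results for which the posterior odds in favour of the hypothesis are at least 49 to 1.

4

Prior odds = 0.05/0.95 = 1/19.
Likelihood ratio of a positive = 0.99/0.11 = 9.
Target odds = 49.
Require 9ⁿ ≥ 49 ÷ (1/19) = 931.
9³ = 729 falls short of 931 but 9⁴ = 6561 reaches it, so n = 4.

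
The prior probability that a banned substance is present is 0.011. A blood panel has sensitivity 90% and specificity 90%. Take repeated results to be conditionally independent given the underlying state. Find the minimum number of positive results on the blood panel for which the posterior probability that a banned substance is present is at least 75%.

Prior odds = 0.011/0.989 = 11/989.
False-positive rate = 1 − 0.9 = 0.1; likelihood ratio of a positive = 0.9/0.1 = 9.
Target odds: 0.75 ÷ 0.25 = 3.
Require 9ⁿ ≥ 3 ÷ (11/989) = 2967/11.
9² = 81 falls short of 2967/11 but 9³ = 729 reaches it, so n = 3.

3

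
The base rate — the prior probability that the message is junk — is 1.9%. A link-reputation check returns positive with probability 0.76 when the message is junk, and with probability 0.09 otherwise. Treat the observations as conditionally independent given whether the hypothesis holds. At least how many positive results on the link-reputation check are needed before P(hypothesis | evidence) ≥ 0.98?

4

Prior odds: 0.019 ÷ 0.981 = 19/981.
Likelihood ratio of a positive result = 0.76/0.09 = 76/9.
Target posterior odds = 0.98/0.02 = 49.
Need (19/981) × (76/9)ⁿ ≥ 49, i.e. (76/9)ⁿ ≥ 48069/19.
(76/9)³ = 438976/729 falls short of 48069/19 but (76/9)⁴ = 33362176/6561 reaches it, so n = 4.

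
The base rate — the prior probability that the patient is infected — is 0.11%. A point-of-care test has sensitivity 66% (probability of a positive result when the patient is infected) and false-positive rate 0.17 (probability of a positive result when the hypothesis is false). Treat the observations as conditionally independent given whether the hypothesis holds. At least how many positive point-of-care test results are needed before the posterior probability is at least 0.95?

8

Prior odds = 0.0011/0.9989 = 11/9989.
Likelihood ratio of a positive result = 0.66/0.17 = 66/17.
Target odds: 0.95 ÷ 0.05 = 19.
Require (66/17)ⁿ ≥ 19 ÷ (11/9989) = 189791/11.
(66/17)⁷ ≈13294.3 falls short of 189791/11 but (66/17)⁸ ≈51613.1 reaches it, so n = 8.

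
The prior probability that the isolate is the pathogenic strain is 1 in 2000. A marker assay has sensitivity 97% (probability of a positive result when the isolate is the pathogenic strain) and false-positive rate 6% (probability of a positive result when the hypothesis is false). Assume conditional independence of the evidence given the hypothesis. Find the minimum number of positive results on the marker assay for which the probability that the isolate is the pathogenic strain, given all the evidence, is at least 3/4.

Prior odds: 0.0005 ÷ 0.9995 = 1/1999.
Likelihood ratio of a positive result = 0.97/0.06 = 97/6.
Target posterior odds = 0.75/0.25 = 3.
Require (97/6)ⁿ ≥ 3 ÷ (1/1999) = 5997.
(97/6)³ = 912673/216 falls short of 5997 but (97/6)⁴ = 88529281/1296 reaches it, so n = 4.

4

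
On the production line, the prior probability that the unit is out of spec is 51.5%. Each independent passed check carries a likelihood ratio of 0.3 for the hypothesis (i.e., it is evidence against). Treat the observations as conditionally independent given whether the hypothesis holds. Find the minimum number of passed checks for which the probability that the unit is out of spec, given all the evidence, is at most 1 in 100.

4

Prior odds = 0.515/0.485 = 103/97.
Likelihood ratio per passed check = 0.3.
Target posterior odds = 0.01/0.99 = 1/99.
Require 0.3ⁿ ≤ 1/99 ÷ (103/97) = 97/10197.
0.3³ = 0.027 is still above 97/10197 but 0.3⁴ = 0.0081 is at or below it, so n = 4.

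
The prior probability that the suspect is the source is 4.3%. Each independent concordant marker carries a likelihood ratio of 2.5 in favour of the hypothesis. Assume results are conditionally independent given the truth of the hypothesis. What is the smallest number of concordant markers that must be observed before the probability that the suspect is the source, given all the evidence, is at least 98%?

Prior odds = 0.043/0.957 = 43/957.
Likelihood ratio per concordant marker = 2.5.
Target odds: 0.98 ÷ 0.02 = 49.
Require 2.5ⁿ ≥ 49 ÷ (43/957) = 46893/43.
2.5⁷ = 610.3515625 falls short of 46893/43 but 2.5⁸ = 390625/256 reaches it, so n = 8.

8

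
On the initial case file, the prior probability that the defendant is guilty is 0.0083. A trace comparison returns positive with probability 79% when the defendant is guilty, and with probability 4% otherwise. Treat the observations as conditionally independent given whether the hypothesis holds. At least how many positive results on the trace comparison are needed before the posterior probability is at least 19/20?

Prior odds: 0.0083 ÷ 0.9917 = 83/9917.
Likelihood ratio of a positive result = 0.79/0.04 = 19.75.
Target posterior odds = 0.95/0.05 = 19.
Need (83/9917) × 19.75ⁿ ≥ 19, i.e. 19.75ⁿ ≥ 188423/83.
19.75² = 390.0625 falls short of 188423/83 but 19.75³ = 7703.734375 reaches it, so n = 3.

3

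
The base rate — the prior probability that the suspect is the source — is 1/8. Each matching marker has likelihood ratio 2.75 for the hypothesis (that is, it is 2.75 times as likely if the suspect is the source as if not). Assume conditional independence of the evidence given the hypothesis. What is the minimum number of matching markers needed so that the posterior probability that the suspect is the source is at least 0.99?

Prior odds: 0.125 ÷ 0.875 = 1/7.
Likelihood ratio per matching marker = 2.75.
Target posterior odds = 0.99/0.01 = 99.
Need (1/7) × 2.75ⁿ ≥ 99, i.e. 2.75ⁿ ≥ 693.
2.75⁶ = 1771561/4096 falls short of 693 but 2.75⁷ = 19487171/16384 reaches it, so n = 7.

7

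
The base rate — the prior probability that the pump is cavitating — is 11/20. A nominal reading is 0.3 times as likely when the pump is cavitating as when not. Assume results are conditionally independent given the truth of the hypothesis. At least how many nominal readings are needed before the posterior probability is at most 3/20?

Prior odds: 0.55 ÷ 0.45 = 11/9.
Likelihood ratio per nominal reading = 0.3.
Target odds: 0.15 ÷ 0.85 = 3/17.
Need (11/9) × 0.3ⁿ ≤ 3/17, i.e. 0.3ⁿ ≤ 27/187.
0.3¹ = 0.3 is still above 27/187 but 0.3² = 0.09 is at or below it, so n = 2.

2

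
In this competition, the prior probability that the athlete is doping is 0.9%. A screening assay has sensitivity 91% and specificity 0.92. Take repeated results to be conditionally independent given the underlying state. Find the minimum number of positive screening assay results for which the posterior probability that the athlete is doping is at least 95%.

4

Prior odds: 0.009 ÷ 0.991 = 9/991.
False-positive rate = 1 − 0.92 = 0.08; likelihood ratio of a positive = 0.91/0.08 = 11.375.
Target odds: 0.95 ÷ 0.05 = 19.
Need (9/991) × 11.375ⁿ ≥ 19, i.e. 11.375ⁿ ≥ 18829/9.
11.375³ = 753571/512 falls short of 18829/9 but 11.375⁴ = 68574961/4096 reaches it, so n = 4.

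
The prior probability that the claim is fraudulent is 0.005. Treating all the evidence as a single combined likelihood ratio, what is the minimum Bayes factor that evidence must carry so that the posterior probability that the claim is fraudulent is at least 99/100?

19701

Prior odds = 0.005/0.995 = 1/199.
Target odds = 0.99/0.01 = 99.
Required Bayes factor = 99 ÷ (1/199) = 19701.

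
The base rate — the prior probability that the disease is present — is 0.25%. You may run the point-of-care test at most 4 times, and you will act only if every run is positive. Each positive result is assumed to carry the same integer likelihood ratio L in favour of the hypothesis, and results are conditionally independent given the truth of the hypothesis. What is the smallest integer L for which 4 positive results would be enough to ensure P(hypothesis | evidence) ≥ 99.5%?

Prior odds = 0.0025/0.9975 = 1/399.
Target odds = 0.995/0.005 = 199.
Need L⁴ ≥ 199 ÷ (1/399) = 79401.
16⁴ = 65536 < 79401 ≤ 83521 = 17⁴, so L = 17.

17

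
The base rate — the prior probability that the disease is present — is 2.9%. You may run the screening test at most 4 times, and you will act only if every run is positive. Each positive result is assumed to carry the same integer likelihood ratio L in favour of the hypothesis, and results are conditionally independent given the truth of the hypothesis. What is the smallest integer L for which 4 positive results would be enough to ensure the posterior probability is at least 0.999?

14

Prior odds = 0.029/0.971 = 29/971.
Target odds = 0.999/0.001 = 999.
Need L⁴ ≥ 999 ÷ (29/971) = 970029/29.
13⁴ = 28561 < 970029/29 ≤ 38416 = 14⁴, so L = 14.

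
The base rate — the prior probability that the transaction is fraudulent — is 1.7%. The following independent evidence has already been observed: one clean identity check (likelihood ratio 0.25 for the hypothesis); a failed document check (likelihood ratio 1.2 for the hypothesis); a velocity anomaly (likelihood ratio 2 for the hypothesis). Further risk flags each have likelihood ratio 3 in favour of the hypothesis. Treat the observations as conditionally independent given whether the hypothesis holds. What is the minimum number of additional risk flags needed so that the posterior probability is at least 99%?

9

Prior odds = 0.017/0.983 = 17/983.
Combined Bayes factor of the evidence already in hand = 0.25 × 1.2 × 2 = 0.6.
Odds after that evidence = (17/983) × 0.6 = 51/4915.
Target odds = 0.99/0.01 = 99.
Need 3ⁿ ≥ 99 ÷ (51/4915) = 162195/17.
3⁸ = 6561 falls short of 162195/17 but 3⁹ = 19683 reaches it, so n = 9.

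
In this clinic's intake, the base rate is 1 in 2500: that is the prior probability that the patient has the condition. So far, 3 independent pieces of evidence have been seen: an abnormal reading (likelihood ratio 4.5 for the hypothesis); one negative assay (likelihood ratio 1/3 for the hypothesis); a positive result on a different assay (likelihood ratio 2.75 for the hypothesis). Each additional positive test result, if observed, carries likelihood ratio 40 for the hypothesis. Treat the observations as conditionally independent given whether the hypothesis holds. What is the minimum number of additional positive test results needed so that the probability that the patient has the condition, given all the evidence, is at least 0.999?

Prior odds = 0.0004/0.9996 = 1/2499.
Combined Bayes factor of the evidence already in hand = 4.5 × (1/3) × 2.75 = 4.125.
Odds after that evidence = (1/2499) × 4.125 = 11/6664.
Target odds = 0.999/0.001 = 999.
Need 40ⁿ ≥ 999 ÷ (11/6664) = 6657336/11.
40³ = 64000 falls short of 6657336/11 but 40⁴ = 2560000 reaches it, so n = 4.

4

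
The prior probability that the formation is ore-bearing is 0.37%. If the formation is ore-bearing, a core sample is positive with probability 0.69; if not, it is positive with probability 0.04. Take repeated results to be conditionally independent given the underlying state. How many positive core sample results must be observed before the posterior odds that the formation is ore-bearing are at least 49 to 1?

4

Prior odds: 0.0037 ÷ 0.9963 = 37/9963.
Likelihood ratio of a positive = 0.69/0.04 = 17.25.
Target odds = 49.
Need (37/9963) × 17.25ⁿ ≥ 49, i.e. 17.25ⁿ ≥ 488187/37.
17.25³ = 5132.953125 falls short of 488187/37 but 17.25⁴ = 22667121/256 reaches it, so n = 4.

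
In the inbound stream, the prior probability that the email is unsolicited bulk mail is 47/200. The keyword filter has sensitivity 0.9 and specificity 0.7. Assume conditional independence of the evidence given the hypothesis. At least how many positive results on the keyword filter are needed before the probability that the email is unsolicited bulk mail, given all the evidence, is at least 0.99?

6

Prior odds: 0.235 ÷ 0.765 = 47/153.
False-positive rate = 1 − 0.7 = 0.3; likelihood ratio of a positive = 0.9/0.3 = 3.
Target odds: 0.99 ÷ 0.01 = 99.
Require 3ⁿ ≥ 99 ÷ (47/153) = 15147/47.
3⁵ = 243 falls short of 15147/47 but 3⁶ = 729 reaches it, so n = 6.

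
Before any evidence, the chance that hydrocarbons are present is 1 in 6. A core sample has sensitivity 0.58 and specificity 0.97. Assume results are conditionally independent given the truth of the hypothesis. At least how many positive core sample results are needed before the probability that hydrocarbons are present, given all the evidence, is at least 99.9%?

Prior odds = (1/6)/(5/6) = 0.2.
False-positive rate = 1 − 0.97 = 0.03; likelihood ratio of a positive = 0.58/0.03 = 58/3.
Target posterior odds = 0.999/0.001 = 999.
Need 0.2 × (58/3)ⁿ ≥ 999, i.e. (58/3)ⁿ ≥ 4995.
(58/3)² = 3364/9 falls short of 4995 but (58/3)³ = 195112/27 reaches it, so n = 3.

3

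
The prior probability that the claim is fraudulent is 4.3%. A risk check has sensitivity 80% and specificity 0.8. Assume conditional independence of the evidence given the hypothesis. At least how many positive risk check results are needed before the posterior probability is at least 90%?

Prior odds = 0.043/0.957 = 43/957.
False-positive rate = 1 − 0.8 = 0.2; likelihood ratio of a positive = 0.8/0.2 = 4.
Target posterior odds = 0.9/0.1 = 9.
Require 4ⁿ ≥ 9 ÷ (43/957) = 8613/43.
4³ = 64 falls short of 8613/43 but 4⁴ = 256 reaches it, so n = 4.

4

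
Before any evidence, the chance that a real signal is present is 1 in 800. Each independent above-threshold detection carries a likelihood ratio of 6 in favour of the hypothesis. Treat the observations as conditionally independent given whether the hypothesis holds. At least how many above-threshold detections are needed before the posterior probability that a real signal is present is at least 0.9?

Prior odds = 0.00125/0.99875 = 1/799.
Likelihood ratio per above-threshold detection = 6.
Target odds: 0.9 ÷ 0.1 = 9.
Need (1/799) × 6ⁿ ≥ 9, i.e. 6ⁿ ≥ 7191.
6⁴ = 1296 falls short of 7191 but 6⁵ = 7776 reaches it, so n = 5.

5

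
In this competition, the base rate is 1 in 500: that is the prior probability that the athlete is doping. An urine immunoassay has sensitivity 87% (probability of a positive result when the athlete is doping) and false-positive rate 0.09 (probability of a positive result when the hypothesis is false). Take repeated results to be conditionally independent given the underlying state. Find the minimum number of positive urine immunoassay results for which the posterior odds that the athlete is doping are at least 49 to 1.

5

Prior odds: 0.002 ÷ 0.998 = 1/499.
Likelihood ratio of a positive result = 0.87/0.09 = 29/3.
Target odds = 49.
Need (1/499) × (29/3)ⁿ ≥ 49, i.e. (29/3)ⁿ ≥ 24451.
(29/3)⁴ = 707281/81 falls short of 24451 but (29/3)⁵ = 20511149/243 reaches it, so n = 5.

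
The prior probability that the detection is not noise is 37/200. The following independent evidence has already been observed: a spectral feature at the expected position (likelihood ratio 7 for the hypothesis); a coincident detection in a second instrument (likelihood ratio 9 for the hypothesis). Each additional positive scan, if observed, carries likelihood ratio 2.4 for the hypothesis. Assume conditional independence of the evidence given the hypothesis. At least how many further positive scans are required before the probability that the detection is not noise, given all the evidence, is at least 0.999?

5

Prior odds = 0.185/0.815 = 37/163.
Combined Bayes factor of the evidence already in hand = 7 × 9 = 63.
Odds after that evidence = (37/163) × 63 = 2331/163.
Target odds = 0.999/0.001 = 999.
Need 2.4ⁿ ≥ 999 ÷ (2331/163) = 489/7.
2.4⁴ = 33.1776 falls short of 489/7 but 2.4⁵ = 79.62624 reaches it, so n = 5.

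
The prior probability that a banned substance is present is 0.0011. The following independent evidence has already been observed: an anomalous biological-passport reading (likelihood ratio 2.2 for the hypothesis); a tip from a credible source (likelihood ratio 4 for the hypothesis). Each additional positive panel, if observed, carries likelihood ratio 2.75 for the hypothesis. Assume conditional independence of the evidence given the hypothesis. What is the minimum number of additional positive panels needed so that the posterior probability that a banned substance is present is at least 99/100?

Prior odds = 0.0011/0.9989 = 11/9989.
Combined Bayes factor of the evidence already in hand = 2.2 × 4 = 8.8.
Odds after that evidence = (11/9989) × 8.8 = 484/49945.
Target odds = 0.99/0.01 = 99.
Need 2.75ⁿ ≥ 99 ÷ (484/49945) = 449505/44.
2.75⁹ ≈8994.86 falls short of 449505/44 but 2.75¹⁰ ≈24735.9 reaches it, so n = 10.

10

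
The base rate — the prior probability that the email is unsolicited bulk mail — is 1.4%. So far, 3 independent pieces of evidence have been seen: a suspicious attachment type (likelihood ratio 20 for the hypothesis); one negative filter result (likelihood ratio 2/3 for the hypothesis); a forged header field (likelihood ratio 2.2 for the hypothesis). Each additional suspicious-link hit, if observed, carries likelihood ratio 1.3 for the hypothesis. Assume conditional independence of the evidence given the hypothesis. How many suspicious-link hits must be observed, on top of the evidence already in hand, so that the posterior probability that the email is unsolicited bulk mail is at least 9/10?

12

Prior odds = 0.014/0.986 = 7/493.
Combined Bayes factor of the evidence already in hand = 20 × (2/3) × 2.2 = 88/3.
Odds after that evidence = (7/493) × 88/3 = 616/1479.
Target odds = 0.9/0.1 = 9.
Need 1.3ⁿ ≥ 9 ÷ (616/1479) = 13311/616.
1.3¹¹ ≈17.9216 falls short of 13311/616 but 1.3¹² ≈23.2981 reaches it, so n = 12.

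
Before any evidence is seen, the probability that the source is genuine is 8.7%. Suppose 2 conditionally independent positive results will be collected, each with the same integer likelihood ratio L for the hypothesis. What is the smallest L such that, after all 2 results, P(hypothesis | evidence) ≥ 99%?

33

Prior odds = 0.087/0.913 = 87/913.
Target odds = 0.99/0.01 = 99.
Need L² ≥ 99 ÷ (87/913) = 30129/29.
32² = 1024 < 30129/29 ≤ 1089 = 33², so L = 33.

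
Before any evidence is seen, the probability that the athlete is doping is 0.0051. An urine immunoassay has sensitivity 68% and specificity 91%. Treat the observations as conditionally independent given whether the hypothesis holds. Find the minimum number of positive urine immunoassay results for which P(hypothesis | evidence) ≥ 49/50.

5

Prior odds: 0.0051 ÷ 0.9949 = 51/9949.
False-positive rate = 1 − 0.91 = 0.09; likelihood ratio of a positive = 0.68/0.09 = 68/9.
Target odds: 0.98 ÷ 0.02 = 49.
Need (51/9949) × (68/9)ⁿ ≥ 49, i.e. (68/9)ⁿ ≥ 487501/51.
(68/9)⁴ = 21381376/6561 falls short of 487501/51 but (68/9)⁵ ≈24622.5 reaches it, so n = 5.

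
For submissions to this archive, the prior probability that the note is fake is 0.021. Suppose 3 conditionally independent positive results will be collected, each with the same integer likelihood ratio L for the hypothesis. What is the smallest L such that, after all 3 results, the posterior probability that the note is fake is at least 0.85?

7

Prior odds = 0.021/0.979 = 21/979.
Target odds = 0.85/0.15 = 17/3.
Need L³ ≥ 17/3 ÷ (21/979) = 16643/63.
6³ = 216 < 16643/63 ≤ 343 = 7³, so L = 7.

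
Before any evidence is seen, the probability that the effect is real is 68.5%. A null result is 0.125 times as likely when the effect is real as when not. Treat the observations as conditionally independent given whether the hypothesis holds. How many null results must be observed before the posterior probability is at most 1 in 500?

Prior odds: 0.685 ÷ 0.315 = 137/63.
Likelihood ratio per null result = 0.125.
Target posterior odds = 0.002/0.998 = 1/499.
Require 0.125ⁿ ≤ 1/499 ÷ (137/63) = 63/68363.
0.125³ = 0.001953125 is still above 63/68363 but 0.125⁴ = 1/4096 is at or below it, so n = 4.

4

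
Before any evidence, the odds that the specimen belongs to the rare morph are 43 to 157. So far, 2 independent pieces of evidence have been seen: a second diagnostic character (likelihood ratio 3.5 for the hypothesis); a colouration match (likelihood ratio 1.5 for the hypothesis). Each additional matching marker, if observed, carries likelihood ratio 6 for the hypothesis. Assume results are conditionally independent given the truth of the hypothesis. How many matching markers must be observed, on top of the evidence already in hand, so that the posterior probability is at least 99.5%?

3

Prior odds = 43/157.
Combined Bayes factor of the evidence already in hand = 3.5 × 1.5 = 5.25.
Odds after that evidence = (43/157) × 5.25 = 903/628.
Target odds = 0.995/0.005 = 199.
Need 6ⁿ ≥ 199 ÷ (903/628) = 124972/903.
6² = 36 falls short of 124972/903 but 6³ = 216 reaches it, so n = 3.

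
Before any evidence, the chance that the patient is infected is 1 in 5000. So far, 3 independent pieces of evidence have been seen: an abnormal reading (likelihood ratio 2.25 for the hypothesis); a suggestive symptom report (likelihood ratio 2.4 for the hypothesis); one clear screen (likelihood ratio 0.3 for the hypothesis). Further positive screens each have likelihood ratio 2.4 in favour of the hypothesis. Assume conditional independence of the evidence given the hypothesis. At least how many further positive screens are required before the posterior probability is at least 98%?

Prior odds = 0.0002/0.9998 = 1/4999.
Combined Bayes factor of the evidence already in hand = 2.25 × 2.4 × 0.3 = 1.62.
Odds after that evidence = (1/4999) × 1.62 = 81/249950.
Target odds = 0.98/0.02 = 49.
Need 2.4ⁿ ≥ 49 ÷ (81/249950) = 12247550/81.
2.4¹³ ≈87648.8 falls short of 12247550/81 but 2.4¹⁴ ≈210357 reaches it, so n = 14.

14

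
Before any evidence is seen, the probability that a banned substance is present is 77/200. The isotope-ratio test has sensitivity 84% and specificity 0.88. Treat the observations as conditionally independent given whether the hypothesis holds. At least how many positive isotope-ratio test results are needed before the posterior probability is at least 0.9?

Prior odds = 0.385/0.615 = 77/123.
False-positive rate = 1 − 0.88 = 0.12; likelihood ratio of a positive = 0.84/0.12 = 7.
Target posterior odds = 0.9/0.1 = 9.
Need (77/123) × 7ⁿ ≥ 9, i.e. 7ⁿ ≥ 1107/77.
7¹ = 7 falls short of 1107/77 but 7² = 49 reaches it, so n = 2.

2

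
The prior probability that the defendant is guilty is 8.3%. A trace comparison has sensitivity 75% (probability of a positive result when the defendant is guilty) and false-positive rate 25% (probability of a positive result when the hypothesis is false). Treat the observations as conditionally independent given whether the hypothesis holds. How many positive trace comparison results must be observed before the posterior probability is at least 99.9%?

Prior odds: 0.083 ÷ 0.917 = 83/917.
Likelihood ratio of a positive result = 0.75/0.25 = 3.
Target odds: 0.999 ÷ 0.001 = 999.
Need (83/917) × 3ⁿ ≥ 999, i.e. 3ⁿ ≥ 916083/83.
3⁸ = 6561 falls short of 916083/83 but 3⁹ = 19683 reaches it, so n = 9.

9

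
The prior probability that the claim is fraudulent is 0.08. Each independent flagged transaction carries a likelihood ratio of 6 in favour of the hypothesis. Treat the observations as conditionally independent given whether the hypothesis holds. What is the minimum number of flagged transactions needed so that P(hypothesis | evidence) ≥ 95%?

Prior odds = 0.08/0.92 = 2/23.
Likelihood ratio per flagged transaction = 6.
Target posterior odds = 0.95/0.05 = 19.
Require 6ⁿ ≥ 19 ÷ (2/23) = 218.5.
6³ = 216 falls short of 218.5 but 6⁴ = 1296 reaches it, so n = 4.

4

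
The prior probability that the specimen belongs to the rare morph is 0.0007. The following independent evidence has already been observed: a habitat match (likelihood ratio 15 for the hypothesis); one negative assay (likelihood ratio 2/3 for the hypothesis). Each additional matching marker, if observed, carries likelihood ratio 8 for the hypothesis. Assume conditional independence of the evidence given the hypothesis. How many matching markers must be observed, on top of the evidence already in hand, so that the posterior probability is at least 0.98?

Prior odds = 0.0007/0.9993 = 7/9993.
Combined Bayes factor of the evidence already in hand = 15 × (2/3) = 10.
Odds after that evidence = (7/9993) × 10 = 70/9993.
Target odds = 0.98/0.02 = 49.
Need 8ⁿ ≥ 49 ÷ (70/9993) = 6995.1.
8⁴ = 4096 falls short of 6995.1 but 8⁵ = 32768 reaches it, so n = 5.

5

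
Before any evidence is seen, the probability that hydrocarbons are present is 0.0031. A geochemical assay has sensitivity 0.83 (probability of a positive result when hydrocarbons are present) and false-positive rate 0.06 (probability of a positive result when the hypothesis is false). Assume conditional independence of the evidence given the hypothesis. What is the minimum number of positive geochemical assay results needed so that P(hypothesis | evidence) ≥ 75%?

3

Prior odds: 0.0031 ÷ 0.9969 = 31/9969.
Likelihood ratio of a positive result = 0.83/0.06 = 83/6.
Target odds: 0.75 ÷ 0.25 = 3.
Need (31/9969) × (83/6)ⁿ ≥ 3, i.e. (83/6)ⁿ ≥ 29907/31.
(83/6)² = 6889/36 falls short of 29907/31 but (83/6)³ = 571787/216 reaches it, so n = 3.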